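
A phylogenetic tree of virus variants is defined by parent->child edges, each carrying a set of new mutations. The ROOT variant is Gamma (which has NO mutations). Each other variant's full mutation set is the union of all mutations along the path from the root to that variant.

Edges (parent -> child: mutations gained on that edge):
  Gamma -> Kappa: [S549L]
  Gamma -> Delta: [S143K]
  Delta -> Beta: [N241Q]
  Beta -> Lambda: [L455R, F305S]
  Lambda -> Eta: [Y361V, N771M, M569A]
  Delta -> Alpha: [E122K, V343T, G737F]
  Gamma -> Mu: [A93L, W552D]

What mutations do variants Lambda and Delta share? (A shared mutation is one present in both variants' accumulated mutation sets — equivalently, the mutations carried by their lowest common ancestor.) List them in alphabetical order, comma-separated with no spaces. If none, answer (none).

Accumulating mutations along path to Lambda:
  At Gamma: gained [] -> total []
  At Delta: gained ['S143K'] -> total ['S143K']
  At Beta: gained ['N241Q'] -> total ['N241Q', 'S143K']
  At Lambda: gained ['L455R', 'F305S'] -> total ['F305S', 'L455R', 'N241Q', 'S143K']
Mutations(Lambda) = ['F305S', 'L455R', 'N241Q', 'S143K']
Accumulating mutations along path to Delta:
  At Gamma: gained [] -> total []
  At Delta: gained ['S143K'] -> total ['S143K']
Mutations(Delta) = ['S143K']
Intersection: ['F305S', 'L455R', 'N241Q', 'S143K'] ∩ ['S143K'] = ['S143K']

Answer: S143K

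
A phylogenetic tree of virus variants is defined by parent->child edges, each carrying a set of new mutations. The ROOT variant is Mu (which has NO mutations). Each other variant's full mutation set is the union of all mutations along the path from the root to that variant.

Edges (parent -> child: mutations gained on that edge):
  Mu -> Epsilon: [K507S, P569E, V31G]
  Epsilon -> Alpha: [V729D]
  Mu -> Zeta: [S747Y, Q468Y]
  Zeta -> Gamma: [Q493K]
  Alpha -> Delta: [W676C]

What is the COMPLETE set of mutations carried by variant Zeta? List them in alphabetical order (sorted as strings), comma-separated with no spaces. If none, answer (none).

At Mu: gained [] -> total []
At Zeta: gained ['S747Y', 'Q468Y'] -> total ['Q468Y', 'S747Y']

Answer: Q468Y,S747Y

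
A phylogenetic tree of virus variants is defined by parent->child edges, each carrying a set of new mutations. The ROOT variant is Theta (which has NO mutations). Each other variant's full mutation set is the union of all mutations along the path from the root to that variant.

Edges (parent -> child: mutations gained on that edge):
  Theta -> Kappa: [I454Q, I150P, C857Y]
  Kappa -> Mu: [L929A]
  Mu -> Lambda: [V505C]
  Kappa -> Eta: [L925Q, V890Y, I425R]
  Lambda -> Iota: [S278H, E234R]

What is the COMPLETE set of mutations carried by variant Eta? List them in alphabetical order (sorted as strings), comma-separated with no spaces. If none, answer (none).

Answer: C857Y,I150P,I425R,I454Q,L925Q,V890Y

Derivation:
At Theta: gained [] -> total []
At Kappa: gained ['I454Q', 'I150P', 'C857Y'] -> total ['C857Y', 'I150P', 'I454Q']
At Eta: gained ['L925Q', 'V890Y', 'I425R'] -> total ['C857Y', 'I150P', 'I425R', 'I454Q', 'L925Q', 'V890Y']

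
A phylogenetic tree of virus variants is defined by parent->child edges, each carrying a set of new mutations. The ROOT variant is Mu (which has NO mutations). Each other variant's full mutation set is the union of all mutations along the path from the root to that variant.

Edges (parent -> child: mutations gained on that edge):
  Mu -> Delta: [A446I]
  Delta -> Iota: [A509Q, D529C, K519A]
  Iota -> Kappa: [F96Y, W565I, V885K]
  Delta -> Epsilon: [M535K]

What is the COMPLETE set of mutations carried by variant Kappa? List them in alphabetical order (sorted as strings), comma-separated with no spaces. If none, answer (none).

Answer: A446I,A509Q,D529C,F96Y,K519A,V885K,W565I

Derivation:
At Mu: gained [] -> total []
At Delta: gained ['A446I'] -> total ['A446I']
At Iota: gained ['A509Q', 'D529C', 'K519A'] -> total ['A446I', 'A509Q', 'D529C', 'K519A']
At Kappa: gained ['F96Y', 'W565I', 'V885K'] -> total ['A446I', 'A509Q', 'D529C', 'F96Y', 'K519A', 'V885K', 'W565I']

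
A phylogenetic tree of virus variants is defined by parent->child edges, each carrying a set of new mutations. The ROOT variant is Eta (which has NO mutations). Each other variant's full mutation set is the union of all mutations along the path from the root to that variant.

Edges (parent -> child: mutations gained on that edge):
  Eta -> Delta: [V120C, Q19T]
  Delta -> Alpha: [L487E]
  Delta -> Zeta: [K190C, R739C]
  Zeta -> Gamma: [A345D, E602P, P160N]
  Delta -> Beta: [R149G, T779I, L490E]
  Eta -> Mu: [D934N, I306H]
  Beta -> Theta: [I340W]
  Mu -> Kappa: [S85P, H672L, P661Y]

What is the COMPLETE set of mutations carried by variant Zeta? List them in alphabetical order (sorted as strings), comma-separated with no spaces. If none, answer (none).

Answer: K190C,Q19T,R739C,V120C

Derivation:
At Eta: gained [] -> total []
At Delta: gained ['V120C', 'Q19T'] -> total ['Q19T', 'V120C']
At Zeta: gained ['K190C', 'R739C'] -> total ['K190C', 'Q19T', 'R739C', 'V120C']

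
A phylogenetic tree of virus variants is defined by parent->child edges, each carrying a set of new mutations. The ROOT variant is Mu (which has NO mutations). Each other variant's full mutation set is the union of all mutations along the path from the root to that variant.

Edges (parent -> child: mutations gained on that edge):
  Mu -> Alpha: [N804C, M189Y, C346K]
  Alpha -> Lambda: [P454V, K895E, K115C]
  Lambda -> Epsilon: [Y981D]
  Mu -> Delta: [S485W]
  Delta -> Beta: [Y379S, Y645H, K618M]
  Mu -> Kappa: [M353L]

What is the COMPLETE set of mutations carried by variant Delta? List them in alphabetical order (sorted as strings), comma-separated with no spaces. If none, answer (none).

Answer: S485W

Derivation:
At Mu: gained [] -> total []
At Delta: gained ['S485W'] -> total ['S485W']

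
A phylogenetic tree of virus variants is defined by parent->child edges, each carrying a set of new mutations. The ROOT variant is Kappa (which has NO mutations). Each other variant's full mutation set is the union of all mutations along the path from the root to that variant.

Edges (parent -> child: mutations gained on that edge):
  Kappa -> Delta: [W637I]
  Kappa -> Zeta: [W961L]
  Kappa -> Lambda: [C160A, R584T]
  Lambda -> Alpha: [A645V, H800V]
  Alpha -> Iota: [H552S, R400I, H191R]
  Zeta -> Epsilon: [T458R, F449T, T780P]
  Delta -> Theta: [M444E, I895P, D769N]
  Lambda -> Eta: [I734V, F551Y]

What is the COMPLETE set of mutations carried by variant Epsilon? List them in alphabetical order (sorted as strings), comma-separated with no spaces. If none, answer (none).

At Kappa: gained [] -> total []
At Zeta: gained ['W961L'] -> total ['W961L']
At Epsilon: gained ['T458R', 'F449T', 'T780P'] -> total ['F449T', 'T458R', 'T780P', 'W961L']

Answer: F449T,T458R,T780P,W961L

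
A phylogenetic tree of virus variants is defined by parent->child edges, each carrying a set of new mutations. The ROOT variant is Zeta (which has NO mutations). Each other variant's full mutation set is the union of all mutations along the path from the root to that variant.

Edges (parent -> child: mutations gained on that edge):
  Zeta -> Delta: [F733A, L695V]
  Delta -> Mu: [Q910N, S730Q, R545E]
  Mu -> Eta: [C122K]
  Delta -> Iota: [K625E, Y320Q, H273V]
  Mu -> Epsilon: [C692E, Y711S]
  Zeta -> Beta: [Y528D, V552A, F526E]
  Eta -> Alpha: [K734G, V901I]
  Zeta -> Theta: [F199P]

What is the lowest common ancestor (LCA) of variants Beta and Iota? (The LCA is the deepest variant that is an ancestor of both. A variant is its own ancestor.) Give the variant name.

Answer: Zeta

Derivation:
Path from root to Beta: Zeta -> Beta
  ancestors of Beta: {Zeta, Beta}
Path from root to Iota: Zeta -> Delta -> Iota
  ancestors of Iota: {Zeta, Delta, Iota}
Common ancestors: {Zeta}
Walk up from Iota: Iota (not in ancestors of Beta), Delta (not in ancestors of Beta), Zeta (in ancestors of Beta)
Deepest common ancestor (LCA) = Zeta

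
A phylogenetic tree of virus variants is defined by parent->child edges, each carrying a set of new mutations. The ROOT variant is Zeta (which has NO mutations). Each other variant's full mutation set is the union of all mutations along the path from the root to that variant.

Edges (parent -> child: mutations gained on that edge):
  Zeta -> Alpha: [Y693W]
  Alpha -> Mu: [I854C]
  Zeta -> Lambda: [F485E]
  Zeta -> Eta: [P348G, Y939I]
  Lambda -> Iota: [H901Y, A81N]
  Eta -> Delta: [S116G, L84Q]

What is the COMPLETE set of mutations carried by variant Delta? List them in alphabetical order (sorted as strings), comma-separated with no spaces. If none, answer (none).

At Zeta: gained [] -> total []
At Eta: gained ['P348G', 'Y939I'] -> total ['P348G', 'Y939I']
At Delta: gained ['S116G', 'L84Q'] -> total ['L84Q', 'P348G', 'S116G', 'Y939I']

Answer: L84Q,P348G,S116G,Y939I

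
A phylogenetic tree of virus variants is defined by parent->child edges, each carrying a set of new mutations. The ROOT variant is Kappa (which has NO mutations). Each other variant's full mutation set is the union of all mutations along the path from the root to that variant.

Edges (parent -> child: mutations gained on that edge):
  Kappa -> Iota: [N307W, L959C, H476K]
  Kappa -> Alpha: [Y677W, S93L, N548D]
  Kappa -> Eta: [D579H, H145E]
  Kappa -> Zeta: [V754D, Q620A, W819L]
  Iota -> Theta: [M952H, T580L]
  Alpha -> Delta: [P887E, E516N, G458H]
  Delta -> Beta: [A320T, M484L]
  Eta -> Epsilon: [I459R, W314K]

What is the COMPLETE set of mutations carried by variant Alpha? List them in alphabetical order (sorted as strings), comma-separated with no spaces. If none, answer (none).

Answer: N548D,S93L,Y677W

Derivation:
At Kappa: gained [] -> total []
At Alpha: gained ['Y677W', 'S93L', 'N548D'] -> total ['N548D', 'S93L', 'Y677W']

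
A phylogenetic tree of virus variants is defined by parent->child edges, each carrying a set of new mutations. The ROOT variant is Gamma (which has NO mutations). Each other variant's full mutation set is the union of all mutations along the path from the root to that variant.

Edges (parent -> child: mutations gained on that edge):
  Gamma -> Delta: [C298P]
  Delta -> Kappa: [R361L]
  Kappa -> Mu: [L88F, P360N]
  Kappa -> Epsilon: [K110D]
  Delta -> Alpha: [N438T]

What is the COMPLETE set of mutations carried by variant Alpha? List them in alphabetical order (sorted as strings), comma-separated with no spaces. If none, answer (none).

Answer: C298P,N438T

Derivation:
At Gamma: gained [] -> total []
At Delta: gained ['C298P'] -> total ['C298P']
At Alpha: gained ['N438T'] -> total ['C298P', 'N438T']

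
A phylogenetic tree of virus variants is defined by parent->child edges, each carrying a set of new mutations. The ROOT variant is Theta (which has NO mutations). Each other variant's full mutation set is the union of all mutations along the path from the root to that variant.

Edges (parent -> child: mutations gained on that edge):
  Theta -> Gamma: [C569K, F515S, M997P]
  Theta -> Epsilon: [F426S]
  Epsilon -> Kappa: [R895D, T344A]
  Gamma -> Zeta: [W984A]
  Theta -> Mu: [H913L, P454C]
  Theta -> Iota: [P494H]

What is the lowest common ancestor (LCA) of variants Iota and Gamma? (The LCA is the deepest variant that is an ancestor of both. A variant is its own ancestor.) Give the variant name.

Path from root to Iota: Theta -> Iota
  ancestors of Iota: {Theta, Iota}
Path from root to Gamma: Theta -> Gamma
  ancestors of Gamma: {Theta, Gamma}
Common ancestors: {Theta}
Walk up from Gamma: Gamma (not in ancestors of Iota), Theta (in ancestors of Iota)
Deepest common ancestor (LCA) = Theta

Answer: Theta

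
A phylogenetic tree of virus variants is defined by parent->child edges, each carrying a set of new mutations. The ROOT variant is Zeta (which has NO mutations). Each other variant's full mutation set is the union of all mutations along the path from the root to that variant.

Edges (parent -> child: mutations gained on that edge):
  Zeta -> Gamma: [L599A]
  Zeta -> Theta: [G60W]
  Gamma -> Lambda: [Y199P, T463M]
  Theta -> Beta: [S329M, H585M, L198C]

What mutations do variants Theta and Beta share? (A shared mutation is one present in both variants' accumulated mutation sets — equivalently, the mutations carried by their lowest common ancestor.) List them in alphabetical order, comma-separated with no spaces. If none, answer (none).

Answer: G60W

Derivation:
Accumulating mutations along path to Theta:
  At Zeta: gained [] -> total []
  At Theta: gained ['G60W'] -> total ['G60W']
Mutations(Theta) = ['G60W']
Accumulating mutations along path to Beta:
  At Zeta: gained [] -> total []
  At Theta: gained ['G60W'] -> total ['G60W']
  At Beta: gained ['S329M', 'H585M', 'L198C'] -> total ['G60W', 'H585M', 'L198C', 'S329M']
Mutations(Beta) = ['G60W', 'H585M', 'L198C', 'S329M']
Intersection: ['G60W'] ∩ ['G60W', 'H585M', 'L198C', 'S329M'] = ['G60W']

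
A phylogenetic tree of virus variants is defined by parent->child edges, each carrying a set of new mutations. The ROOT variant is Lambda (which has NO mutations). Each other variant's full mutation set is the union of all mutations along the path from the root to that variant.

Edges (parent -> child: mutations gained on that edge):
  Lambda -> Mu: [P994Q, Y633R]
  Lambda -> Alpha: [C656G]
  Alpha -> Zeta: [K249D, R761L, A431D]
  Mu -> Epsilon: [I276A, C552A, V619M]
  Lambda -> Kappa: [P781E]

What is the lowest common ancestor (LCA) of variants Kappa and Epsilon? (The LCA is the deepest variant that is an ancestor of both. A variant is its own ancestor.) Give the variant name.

Answer: Lambda

Derivation:
Path from root to Kappa: Lambda -> Kappa
  ancestors of Kappa: {Lambda, Kappa}
Path from root to Epsilon: Lambda -> Mu -> Epsilon
  ancestors of Epsilon: {Lambda, Mu, Epsilon}
Common ancestors: {Lambda}
Walk up from Epsilon: Epsilon (not in ancestors of Kappa), Mu (not in ancestors of Kappa), Lambda (in ancestors of Kappa)
Deepest common ancestor (LCA) = Lambda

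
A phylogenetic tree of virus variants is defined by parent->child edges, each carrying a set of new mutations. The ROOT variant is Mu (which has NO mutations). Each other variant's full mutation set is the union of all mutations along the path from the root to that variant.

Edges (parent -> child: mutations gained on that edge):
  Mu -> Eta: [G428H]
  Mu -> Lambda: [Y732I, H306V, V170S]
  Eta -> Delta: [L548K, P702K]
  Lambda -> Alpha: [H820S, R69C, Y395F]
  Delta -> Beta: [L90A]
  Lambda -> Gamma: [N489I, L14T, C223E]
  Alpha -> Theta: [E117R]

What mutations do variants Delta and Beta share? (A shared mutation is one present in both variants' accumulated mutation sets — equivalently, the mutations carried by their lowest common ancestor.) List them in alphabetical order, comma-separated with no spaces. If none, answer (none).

Accumulating mutations along path to Delta:
  At Mu: gained [] -> total []
  At Eta: gained ['G428H'] -> total ['G428H']
  At Delta: gained ['L548K', 'P702K'] -> total ['G428H', 'L548K', 'P702K']
Mutations(Delta) = ['G428H', 'L548K', 'P702K']
Accumulating mutations along path to Beta:
  At Mu: gained [] -> total []
  At Eta: gained ['G428H'] -> total ['G428H']
  At Delta: gained ['L548K', 'P702K'] -> total ['G428H', 'L548K', 'P702K']
  At Beta: gained ['L90A'] -> total ['G428H', 'L548K', 'L90A', 'P702K']
Mutations(Beta) = ['G428H', 'L548K', 'L90A', 'P702K']
Intersection: ['G428H', 'L548K', 'P702K'] ∩ ['G428H', 'L548K', 'L90A', 'P702K'] = ['G428H', 'L548K', 'P702K']

Answer: G428H,L548K,P702K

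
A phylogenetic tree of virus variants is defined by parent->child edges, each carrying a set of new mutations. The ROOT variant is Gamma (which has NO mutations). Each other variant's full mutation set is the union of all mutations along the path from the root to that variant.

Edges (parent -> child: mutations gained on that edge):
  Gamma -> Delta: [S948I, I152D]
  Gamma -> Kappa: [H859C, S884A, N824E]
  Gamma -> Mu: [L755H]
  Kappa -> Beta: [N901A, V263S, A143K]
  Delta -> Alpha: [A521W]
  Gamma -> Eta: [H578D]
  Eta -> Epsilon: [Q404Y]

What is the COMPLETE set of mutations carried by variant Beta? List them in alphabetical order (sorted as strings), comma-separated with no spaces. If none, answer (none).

Answer: A143K,H859C,N824E,N901A,S884A,V263S

Derivation:
At Gamma: gained [] -> total []
At Kappa: gained ['H859C', 'S884A', 'N824E'] -> total ['H859C', 'N824E', 'S884A']
At Beta: gained ['N901A', 'V263S', 'A143K'] -> total ['A143K', 'H859C', 'N824E', 'N901A', 'S884A', 'V263S']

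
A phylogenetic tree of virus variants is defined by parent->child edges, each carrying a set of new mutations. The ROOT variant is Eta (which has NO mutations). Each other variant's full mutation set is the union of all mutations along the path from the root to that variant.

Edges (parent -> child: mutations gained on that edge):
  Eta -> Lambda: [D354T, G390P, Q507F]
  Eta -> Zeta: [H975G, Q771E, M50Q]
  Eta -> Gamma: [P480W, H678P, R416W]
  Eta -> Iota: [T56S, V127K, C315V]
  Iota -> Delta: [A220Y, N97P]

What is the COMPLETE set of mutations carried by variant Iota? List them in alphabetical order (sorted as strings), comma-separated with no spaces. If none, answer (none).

At Eta: gained [] -> total []
At Iota: gained ['T56S', 'V127K', 'C315V'] -> total ['C315V', 'T56S', 'V127K']

Answer: C315V,T56S,V127K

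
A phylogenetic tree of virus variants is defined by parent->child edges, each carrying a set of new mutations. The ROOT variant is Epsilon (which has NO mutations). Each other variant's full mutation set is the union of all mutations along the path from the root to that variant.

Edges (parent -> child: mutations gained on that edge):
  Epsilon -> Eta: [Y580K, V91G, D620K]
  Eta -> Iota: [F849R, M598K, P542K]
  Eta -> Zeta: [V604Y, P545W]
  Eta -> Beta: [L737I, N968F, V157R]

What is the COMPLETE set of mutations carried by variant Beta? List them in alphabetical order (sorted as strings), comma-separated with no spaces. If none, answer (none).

Answer: D620K,L737I,N968F,V157R,V91G,Y580K

Derivation:
At Epsilon: gained [] -> total []
At Eta: gained ['Y580K', 'V91G', 'D620K'] -> total ['D620K', 'V91G', 'Y580K']
At Beta: gained ['L737I', 'N968F', 'V157R'] -> total ['D620K', 'L737I', 'N968F', 'V157R', 'V91G', 'Y580K']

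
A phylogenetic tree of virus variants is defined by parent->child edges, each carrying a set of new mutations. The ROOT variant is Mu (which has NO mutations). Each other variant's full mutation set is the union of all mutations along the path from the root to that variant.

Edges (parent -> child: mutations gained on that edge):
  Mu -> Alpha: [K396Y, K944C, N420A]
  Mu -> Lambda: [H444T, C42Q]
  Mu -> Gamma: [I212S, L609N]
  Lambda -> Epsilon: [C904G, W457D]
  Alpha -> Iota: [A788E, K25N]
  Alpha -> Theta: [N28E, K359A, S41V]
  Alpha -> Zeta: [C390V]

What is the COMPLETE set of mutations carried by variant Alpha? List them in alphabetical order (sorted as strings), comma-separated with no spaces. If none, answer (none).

Answer: K396Y,K944C,N420A

Derivation:
At Mu: gained [] -> total []
At Alpha: gained ['K396Y', 'K944C', 'N420A'] -> total ['K396Y', 'K944C', 'N420A']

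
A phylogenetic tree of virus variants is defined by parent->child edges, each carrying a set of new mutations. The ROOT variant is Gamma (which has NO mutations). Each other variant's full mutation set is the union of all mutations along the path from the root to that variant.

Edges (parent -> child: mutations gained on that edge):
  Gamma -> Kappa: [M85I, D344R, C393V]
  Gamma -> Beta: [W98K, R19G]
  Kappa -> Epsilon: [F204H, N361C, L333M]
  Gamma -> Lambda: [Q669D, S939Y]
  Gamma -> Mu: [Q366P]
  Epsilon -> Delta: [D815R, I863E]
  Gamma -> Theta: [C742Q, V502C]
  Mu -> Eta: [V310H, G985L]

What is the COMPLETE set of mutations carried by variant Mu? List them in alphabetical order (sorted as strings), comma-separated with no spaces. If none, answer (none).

Answer: Q366P

Derivation:
At Gamma: gained [] -> total []
At Mu: gained ['Q366P'] -> total ['Q366P']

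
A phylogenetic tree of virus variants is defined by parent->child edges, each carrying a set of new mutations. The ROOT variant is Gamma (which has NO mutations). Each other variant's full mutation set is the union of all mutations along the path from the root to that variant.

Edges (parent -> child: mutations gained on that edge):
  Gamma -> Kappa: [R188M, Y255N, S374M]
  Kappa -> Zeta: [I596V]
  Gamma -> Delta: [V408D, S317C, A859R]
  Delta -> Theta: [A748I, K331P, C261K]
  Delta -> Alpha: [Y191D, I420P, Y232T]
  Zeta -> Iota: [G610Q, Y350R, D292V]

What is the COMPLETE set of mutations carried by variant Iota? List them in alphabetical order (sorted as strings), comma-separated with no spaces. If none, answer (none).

Answer: D292V,G610Q,I596V,R188M,S374M,Y255N,Y350R

Derivation:
At Gamma: gained [] -> total []
At Kappa: gained ['R188M', 'Y255N', 'S374M'] -> total ['R188M', 'S374M', 'Y255N']
At Zeta: gained ['I596V'] -> total ['I596V', 'R188M', 'S374M', 'Y255N']
At Iota: gained ['G610Q', 'Y350R', 'D292V'] -> total ['D292V', 'G610Q', 'I596V', 'R188M', 'S374M', 'Y255N', 'Y350R']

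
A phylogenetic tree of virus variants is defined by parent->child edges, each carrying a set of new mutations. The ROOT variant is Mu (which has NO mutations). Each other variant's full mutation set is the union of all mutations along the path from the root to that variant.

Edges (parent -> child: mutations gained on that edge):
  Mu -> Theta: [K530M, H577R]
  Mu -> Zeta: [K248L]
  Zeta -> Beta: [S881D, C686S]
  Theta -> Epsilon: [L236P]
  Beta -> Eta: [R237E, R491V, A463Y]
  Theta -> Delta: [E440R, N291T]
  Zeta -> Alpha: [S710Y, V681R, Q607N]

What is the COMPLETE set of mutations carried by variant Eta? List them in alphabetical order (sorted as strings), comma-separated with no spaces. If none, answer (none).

Answer: A463Y,C686S,K248L,R237E,R491V,S881D

Derivation:
At Mu: gained [] -> total []
At Zeta: gained ['K248L'] -> total ['K248L']
At Beta: gained ['S881D', 'C686S'] -> total ['C686S', 'K248L', 'S881D']
At Eta: gained ['R237E', 'R491V', 'A463Y'] -> total ['A463Y', 'C686S', 'K248L', 'R237E', 'R491V', 'S881D']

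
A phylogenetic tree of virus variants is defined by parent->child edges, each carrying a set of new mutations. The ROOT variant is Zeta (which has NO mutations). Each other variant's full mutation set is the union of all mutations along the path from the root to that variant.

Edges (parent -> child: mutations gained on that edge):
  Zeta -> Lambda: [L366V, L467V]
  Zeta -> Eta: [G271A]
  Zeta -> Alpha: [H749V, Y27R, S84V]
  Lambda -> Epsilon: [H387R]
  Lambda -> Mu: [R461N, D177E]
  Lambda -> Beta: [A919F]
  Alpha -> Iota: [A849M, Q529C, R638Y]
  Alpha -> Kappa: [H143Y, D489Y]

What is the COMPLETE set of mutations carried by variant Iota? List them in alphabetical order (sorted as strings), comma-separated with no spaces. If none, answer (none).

Answer: A849M,H749V,Q529C,R638Y,S84V,Y27R

Derivation:
At Zeta: gained [] -> total []
At Alpha: gained ['H749V', 'Y27R', 'S84V'] -> total ['H749V', 'S84V', 'Y27R']
At Iota: gained ['A849M', 'Q529C', 'R638Y'] -> total ['A849M', 'H749V', 'Q529C', 'R638Y', 'S84V', 'Y27R']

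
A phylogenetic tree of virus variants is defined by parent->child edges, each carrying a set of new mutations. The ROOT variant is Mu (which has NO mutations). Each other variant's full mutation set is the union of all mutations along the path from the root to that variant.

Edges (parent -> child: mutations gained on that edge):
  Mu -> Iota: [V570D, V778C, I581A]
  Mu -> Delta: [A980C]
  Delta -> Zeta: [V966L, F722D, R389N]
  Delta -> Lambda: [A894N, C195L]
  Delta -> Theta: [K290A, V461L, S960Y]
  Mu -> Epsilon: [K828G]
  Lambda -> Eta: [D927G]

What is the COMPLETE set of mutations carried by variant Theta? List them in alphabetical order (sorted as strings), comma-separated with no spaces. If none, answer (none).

At Mu: gained [] -> total []
At Delta: gained ['A980C'] -> total ['A980C']
At Theta: gained ['K290A', 'V461L', 'S960Y'] -> total ['A980C', 'K290A', 'S960Y', 'V461L']

Answer: A980C,K290A,S960Y,V461L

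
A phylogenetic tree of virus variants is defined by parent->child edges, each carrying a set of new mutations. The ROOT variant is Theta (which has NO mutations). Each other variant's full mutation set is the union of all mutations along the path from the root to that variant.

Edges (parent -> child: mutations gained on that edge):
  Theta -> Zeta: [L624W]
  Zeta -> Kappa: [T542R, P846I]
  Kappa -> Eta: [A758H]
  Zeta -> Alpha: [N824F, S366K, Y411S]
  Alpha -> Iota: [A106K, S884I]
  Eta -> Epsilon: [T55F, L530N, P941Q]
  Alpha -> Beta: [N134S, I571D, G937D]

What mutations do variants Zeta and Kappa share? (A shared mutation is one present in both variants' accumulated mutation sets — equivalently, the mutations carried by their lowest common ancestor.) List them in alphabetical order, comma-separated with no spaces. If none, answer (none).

Answer: L624W

Derivation:
Accumulating mutations along path to Zeta:
  At Theta: gained [] -> total []
  At Zeta: gained ['L624W'] -> total ['L624W']
Mutations(Zeta) = ['L624W']
Accumulating mutations along path to Kappa:
  At Theta: gained [] -> total []
  At Zeta: gained ['L624W'] -> total ['L624W']
  At Kappa: gained ['T542R', 'P846I'] -> total ['L624W', 'P846I', 'T542R']
Mutations(Kappa) = ['L624W', 'P846I', 'T542R']
Intersection: ['L624W'] ∩ ['L624W', 'P846I', 'T542R'] = ['L624W']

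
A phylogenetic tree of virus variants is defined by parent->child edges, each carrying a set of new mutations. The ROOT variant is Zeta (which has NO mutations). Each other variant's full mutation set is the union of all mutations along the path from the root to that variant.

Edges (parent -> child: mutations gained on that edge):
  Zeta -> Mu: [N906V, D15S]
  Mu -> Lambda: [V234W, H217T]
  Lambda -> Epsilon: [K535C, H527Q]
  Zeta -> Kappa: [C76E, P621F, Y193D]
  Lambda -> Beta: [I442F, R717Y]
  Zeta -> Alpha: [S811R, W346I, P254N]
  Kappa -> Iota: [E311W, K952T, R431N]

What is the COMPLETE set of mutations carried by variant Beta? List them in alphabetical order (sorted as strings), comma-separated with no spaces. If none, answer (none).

Answer: D15S,H217T,I442F,N906V,R717Y,V234W

Derivation:
At Zeta: gained [] -> total []
At Mu: gained ['N906V', 'D15S'] -> total ['D15S', 'N906V']
At Lambda: gained ['V234W', 'H217T'] -> total ['D15S', 'H217T', 'N906V', 'V234W']
At Beta: gained ['I442F', 'R717Y'] -> total ['D15S', 'H217T', 'I442F', 'N906V', 'R717Y', 'V234W']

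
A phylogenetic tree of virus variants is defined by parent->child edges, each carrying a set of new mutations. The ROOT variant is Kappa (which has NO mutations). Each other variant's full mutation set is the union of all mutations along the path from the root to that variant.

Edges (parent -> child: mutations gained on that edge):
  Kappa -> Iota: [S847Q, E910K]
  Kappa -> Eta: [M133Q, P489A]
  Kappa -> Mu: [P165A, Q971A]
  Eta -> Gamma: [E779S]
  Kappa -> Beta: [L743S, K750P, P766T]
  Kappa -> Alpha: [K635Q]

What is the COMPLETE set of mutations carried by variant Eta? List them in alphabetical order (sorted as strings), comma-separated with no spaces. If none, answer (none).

At Kappa: gained [] -> total []
At Eta: gained ['M133Q', 'P489A'] -> total ['M133Q', 'P489A']

Answer: M133Q,P489A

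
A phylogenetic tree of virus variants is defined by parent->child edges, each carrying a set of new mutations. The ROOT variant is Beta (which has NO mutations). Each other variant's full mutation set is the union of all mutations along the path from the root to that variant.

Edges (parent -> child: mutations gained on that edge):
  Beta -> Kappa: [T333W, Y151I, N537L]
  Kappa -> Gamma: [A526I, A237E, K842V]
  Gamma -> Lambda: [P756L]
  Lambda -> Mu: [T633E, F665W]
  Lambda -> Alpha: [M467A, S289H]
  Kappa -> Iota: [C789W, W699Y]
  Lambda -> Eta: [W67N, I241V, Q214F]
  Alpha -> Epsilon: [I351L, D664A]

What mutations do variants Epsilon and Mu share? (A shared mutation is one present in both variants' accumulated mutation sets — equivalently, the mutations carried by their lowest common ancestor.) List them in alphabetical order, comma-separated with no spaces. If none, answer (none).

Answer: A237E,A526I,K842V,N537L,P756L,T333W,Y151I

Derivation:
Accumulating mutations along path to Epsilon:
  At Beta: gained [] -> total []
  At Kappa: gained ['T333W', 'Y151I', 'N537L'] -> total ['N537L', 'T333W', 'Y151I']
  At Gamma: gained ['A526I', 'A237E', 'K842V'] -> total ['A237E', 'A526I', 'K842V', 'N537L', 'T333W', 'Y151I']
  At Lambda: gained ['P756L'] -> total ['A237E', 'A526I', 'K842V', 'N537L', 'P756L', 'T333W', 'Y151I']
  At Alpha: gained ['M467A', 'S289H'] -> total ['A237E', 'A526I', 'K842V', 'M467A', 'N537L', 'P756L', 'S289H', 'T333W', 'Y151I']
  At Epsilon: gained ['I351L', 'D664A'] -> total ['A237E', 'A526I', 'D664A', 'I351L', 'K842V', 'M467A', 'N537L', 'P756L', 'S289H', 'T333W', 'Y151I']
Mutations(Epsilon) = ['A237E', 'A526I', 'D664A', 'I351L', 'K842V', 'M467A', 'N537L', 'P756L', 'S289H', 'T333W', 'Y151I']
Accumulating mutations along path to Mu:
  At Beta: gained [] -> total []
  At Kappa: gained ['T333W', 'Y151I', 'N537L'] -> total ['N537L', 'T333W', 'Y151I']
  At Gamma: gained ['A526I', 'A237E', 'K842V'] -> total ['A237E', 'A526I', 'K842V', 'N537L', 'T333W', 'Y151I']
  At Lambda: gained ['P756L'] -> total ['A237E', 'A526I', 'K842V', 'N537L', 'P756L', 'T333W', 'Y151I']
  At Mu: gained ['T633E', 'F665W'] -> total ['A237E', 'A526I', 'F665W', 'K842V', 'N537L', 'P756L', 'T333W', 'T633E', 'Y151I']
Mutations(Mu) = ['A237E', 'A526I', 'F665W', 'K842V', 'N537L', 'P756L', 'T333W', 'T633E', 'Y151I']
Intersection: ['A237E', 'A526I', 'D664A', 'I351L', 'K842V', 'M467A', 'N537L', 'P756L', 'S289H', 'T333W', 'Y151I'] ∩ ['A237E', 'A526I', 'F665W', 'K842V', 'N537L', 'P756L', 'T333W', 'T633E', 'Y151I'] = ['A237E', 'A526I', 'K842V', 'N537L', 'P756L', 'T333W', 'Y151I']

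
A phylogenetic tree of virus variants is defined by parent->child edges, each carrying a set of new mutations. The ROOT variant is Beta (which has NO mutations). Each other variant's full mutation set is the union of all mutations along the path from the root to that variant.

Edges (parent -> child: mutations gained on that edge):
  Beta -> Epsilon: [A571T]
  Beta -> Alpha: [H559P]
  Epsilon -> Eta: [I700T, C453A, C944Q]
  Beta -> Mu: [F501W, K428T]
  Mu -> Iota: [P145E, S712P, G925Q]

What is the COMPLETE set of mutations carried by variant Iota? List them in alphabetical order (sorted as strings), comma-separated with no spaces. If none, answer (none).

At Beta: gained [] -> total []
At Mu: gained ['F501W', 'K428T'] -> total ['F501W', 'K428T']
At Iota: gained ['P145E', 'S712P', 'G925Q'] -> total ['F501W', 'G925Q', 'K428T', 'P145E', 'S712P']

Answer: F501W,G925Q,K428T,P145E,S712P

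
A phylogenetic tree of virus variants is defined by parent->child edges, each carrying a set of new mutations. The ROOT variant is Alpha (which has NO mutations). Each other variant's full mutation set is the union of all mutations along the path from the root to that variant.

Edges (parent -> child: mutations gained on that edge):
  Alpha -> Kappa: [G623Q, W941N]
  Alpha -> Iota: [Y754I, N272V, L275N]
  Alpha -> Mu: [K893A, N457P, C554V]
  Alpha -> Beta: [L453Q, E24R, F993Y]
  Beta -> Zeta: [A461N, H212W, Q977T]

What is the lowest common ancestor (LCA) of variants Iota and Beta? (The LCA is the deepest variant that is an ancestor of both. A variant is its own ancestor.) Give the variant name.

Path from root to Iota: Alpha -> Iota
  ancestors of Iota: {Alpha, Iota}
Path from root to Beta: Alpha -> Beta
  ancestors of Beta: {Alpha, Beta}
Common ancestors: {Alpha}
Walk up from Beta: Beta (not in ancestors of Iota), Alpha (in ancestors of Iota)
Deepest common ancestor (LCA) = Alpha

Answer: Alpha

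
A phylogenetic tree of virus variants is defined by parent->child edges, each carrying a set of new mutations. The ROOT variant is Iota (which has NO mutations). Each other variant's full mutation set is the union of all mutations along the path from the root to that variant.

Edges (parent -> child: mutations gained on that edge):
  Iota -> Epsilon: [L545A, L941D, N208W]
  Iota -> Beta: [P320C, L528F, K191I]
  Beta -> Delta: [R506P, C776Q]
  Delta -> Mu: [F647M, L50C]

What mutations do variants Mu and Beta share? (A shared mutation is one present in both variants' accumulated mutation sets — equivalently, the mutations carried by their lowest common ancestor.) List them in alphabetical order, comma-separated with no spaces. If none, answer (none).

Answer: K191I,L528F,P320C

Derivation:
Accumulating mutations along path to Mu:
  At Iota: gained [] -> total []
  At Beta: gained ['P320C', 'L528F', 'K191I'] -> total ['K191I', 'L528F', 'P320C']
  At Delta: gained ['R506P', 'C776Q'] -> total ['C776Q', 'K191I', 'L528F', 'P320C', 'R506P']
  At Mu: gained ['F647M', 'L50C'] -> total ['C776Q', 'F647M', 'K191I', 'L50C', 'L528F', 'P320C', 'R506P']
Mutations(Mu) = ['C776Q', 'F647M', 'K191I', 'L50C', 'L528F', 'P320C', 'R506P']
Accumulating mutations along path to Beta:
  At Iota: gained [] -> total []
  At Beta: gained ['P320C', 'L528F', 'K191I'] -> total ['K191I', 'L528F', 'P320C']
Mutations(Beta) = ['K191I', 'L528F', 'P320C']
Intersection: ['C776Q', 'F647M', 'K191I', 'L50C', 'L528F', 'P320C', 'R506P'] ∩ ['K191I', 'L528F', 'P320C'] = ['K191I', 'L528F', 'P320C']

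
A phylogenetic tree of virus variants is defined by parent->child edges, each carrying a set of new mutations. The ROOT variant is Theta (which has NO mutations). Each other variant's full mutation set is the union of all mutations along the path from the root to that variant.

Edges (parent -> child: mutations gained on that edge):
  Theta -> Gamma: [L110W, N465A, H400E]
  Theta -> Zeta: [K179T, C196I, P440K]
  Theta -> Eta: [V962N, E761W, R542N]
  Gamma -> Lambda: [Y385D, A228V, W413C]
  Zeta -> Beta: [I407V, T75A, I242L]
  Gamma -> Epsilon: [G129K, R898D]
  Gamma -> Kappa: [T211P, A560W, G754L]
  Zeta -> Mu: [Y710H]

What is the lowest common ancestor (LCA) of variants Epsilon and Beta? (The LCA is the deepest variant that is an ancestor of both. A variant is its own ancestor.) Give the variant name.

Path from root to Epsilon: Theta -> Gamma -> Epsilon
  ancestors of Epsilon: {Theta, Gamma, Epsilon}
Path from root to Beta: Theta -> Zeta -> Beta
  ancestors of Beta: {Theta, Zeta, Beta}
Common ancestors: {Theta}
Walk up from Beta: Beta (not in ancestors of Epsilon), Zeta (not in ancestors of Epsilon), Theta (in ancestors of Epsilon)
Deepest common ancestor (LCA) = Theta

Answer: Theta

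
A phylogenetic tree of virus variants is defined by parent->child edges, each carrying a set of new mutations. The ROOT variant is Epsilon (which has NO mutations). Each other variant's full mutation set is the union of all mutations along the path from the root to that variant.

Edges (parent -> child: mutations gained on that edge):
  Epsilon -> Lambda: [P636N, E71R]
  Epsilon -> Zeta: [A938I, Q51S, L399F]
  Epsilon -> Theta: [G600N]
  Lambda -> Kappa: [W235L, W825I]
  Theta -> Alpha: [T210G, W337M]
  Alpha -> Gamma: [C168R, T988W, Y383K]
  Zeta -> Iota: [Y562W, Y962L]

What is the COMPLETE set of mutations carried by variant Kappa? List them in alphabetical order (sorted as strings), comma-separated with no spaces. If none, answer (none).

At Epsilon: gained [] -> total []
At Lambda: gained ['P636N', 'E71R'] -> total ['E71R', 'P636N']
At Kappa: gained ['W235L', 'W825I'] -> total ['E71R', 'P636N', 'W235L', 'W825I']

Answer: E71R,P636N,W235L,W825I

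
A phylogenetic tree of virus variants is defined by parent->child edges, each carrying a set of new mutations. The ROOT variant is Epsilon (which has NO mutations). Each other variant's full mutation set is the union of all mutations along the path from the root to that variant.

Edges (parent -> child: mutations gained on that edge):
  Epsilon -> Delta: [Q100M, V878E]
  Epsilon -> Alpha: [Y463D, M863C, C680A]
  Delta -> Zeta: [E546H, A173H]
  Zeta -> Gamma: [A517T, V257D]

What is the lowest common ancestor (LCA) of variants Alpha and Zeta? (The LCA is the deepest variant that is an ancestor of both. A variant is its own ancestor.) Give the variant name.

Answer: Epsilon

Derivation:
Path from root to Alpha: Epsilon -> Alpha
  ancestors of Alpha: {Epsilon, Alpha}
Path from root to Zeta: Epsilon -> Delta -> Zeta
  ancestors of Zeta: {Epsilon, Delta, Zeta}
Common ancestors: {Epsilon}
Walk up from Zeta: Zeta (not in ancestors of Alpha), Delta (not in ancestors of Alpha), Epsilon (in ancestors of Alpha)
Deepest common ancestor (LCA) = Epsilon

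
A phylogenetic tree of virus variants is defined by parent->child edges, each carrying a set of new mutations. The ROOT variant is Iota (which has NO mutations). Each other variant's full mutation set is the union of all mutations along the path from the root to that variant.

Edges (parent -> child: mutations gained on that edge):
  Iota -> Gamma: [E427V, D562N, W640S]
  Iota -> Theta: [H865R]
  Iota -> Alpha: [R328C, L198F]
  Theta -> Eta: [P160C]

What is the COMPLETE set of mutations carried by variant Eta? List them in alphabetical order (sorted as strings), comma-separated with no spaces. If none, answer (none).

At Iota: gained [] -> total []
At Theta: gained ['H865R'] -> total ['H865R']
At Eta: gained ['P160C'] -> total ['H865R', 'P160C']

Answer: H865R,P160C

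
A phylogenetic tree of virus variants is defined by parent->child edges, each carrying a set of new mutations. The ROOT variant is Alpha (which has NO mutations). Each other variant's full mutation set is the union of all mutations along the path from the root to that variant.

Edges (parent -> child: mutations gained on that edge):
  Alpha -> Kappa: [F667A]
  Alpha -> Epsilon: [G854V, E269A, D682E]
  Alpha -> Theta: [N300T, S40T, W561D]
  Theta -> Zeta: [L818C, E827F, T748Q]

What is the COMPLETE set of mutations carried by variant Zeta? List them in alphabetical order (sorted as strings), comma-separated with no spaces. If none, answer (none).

At Alpha: gained [] -> total []
At Theta: gained ['N300T', 'S40T', 'W561D'] -> total ['N300T', 'S40T', 'W561D']
At Zeta: gained ['L818C', 'E827F', 'T748Q'] -> total ['E827F', 'L818C', 'N300T', 'S40T', 'T748Q', 'W561D']

Answer: E827F,L818C,N300T,S40T,T748Q,W561D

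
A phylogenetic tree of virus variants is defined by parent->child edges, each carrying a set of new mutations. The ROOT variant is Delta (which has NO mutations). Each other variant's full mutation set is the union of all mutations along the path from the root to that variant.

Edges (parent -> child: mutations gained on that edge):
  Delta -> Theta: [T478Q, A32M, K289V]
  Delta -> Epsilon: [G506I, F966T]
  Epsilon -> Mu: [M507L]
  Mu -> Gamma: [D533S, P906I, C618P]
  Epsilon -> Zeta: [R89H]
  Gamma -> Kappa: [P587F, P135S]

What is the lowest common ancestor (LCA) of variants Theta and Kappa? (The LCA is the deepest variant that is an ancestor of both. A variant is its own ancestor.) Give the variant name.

Answer: Delta

Derivation:
Path from root to Theta: Delta -> Theta
  ancestors of Theta: {Delta, Theta}
Path from root to Kappa: Delta -> Epsilon -> Mu -> Gamma -> Kappa
  ancestors of Kappa: {Delta, Epsilon, Mu, Gamma, Kappa}
Common ancestors: {Delta}
Walk up from Kappa: Kappa (not in ancestors of Theta), Gamma (not in ancestors of Theta), Mu (not in ancestors of Theta), Epsilon (not in ancestors of Theta), Delta (in ancestors of Theta)
Deepest common ancestor (LCA) = Delta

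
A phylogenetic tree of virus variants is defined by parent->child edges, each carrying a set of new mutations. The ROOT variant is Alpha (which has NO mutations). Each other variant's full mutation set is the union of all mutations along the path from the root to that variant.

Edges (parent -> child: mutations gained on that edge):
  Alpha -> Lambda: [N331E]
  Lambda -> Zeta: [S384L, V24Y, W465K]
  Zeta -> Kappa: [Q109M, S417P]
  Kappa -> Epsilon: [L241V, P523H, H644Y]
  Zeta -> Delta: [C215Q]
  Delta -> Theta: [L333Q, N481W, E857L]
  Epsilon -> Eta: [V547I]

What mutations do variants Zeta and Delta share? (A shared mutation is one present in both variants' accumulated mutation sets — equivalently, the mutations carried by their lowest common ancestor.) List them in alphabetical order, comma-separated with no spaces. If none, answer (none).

Answer: N331E,S384L,V24Y,W465K

Derivation:
Accumulating mutations along path to Zeta:
  At Alpha: gained [] -> total []
  At Lambda: gained ['N331E'] -> total ['N331E']
  At Zeta: gained ['S384L', 'V24Y', 'W465K'] -> total ['N331E', 'S384L', 'V24Y', 'W465K']
Mutations(Zeta) = ['N331E', 'S384L', 'V24Y', 'W465K']
Accumulating mutations along path to Delta:
  At Alpha: gained [] -> total []
  At Lambda: gained ['N331E'] -> total ['N331E']
  At Zeta: gained ['S384L', 'V24Y', 'W465K'] -> total ['N331E', 'S384L', 'V24Y', 'W465K']
  At Delta: gained ['C215Q'] -> total ['C215Q', 'N331E', 'S384L', 'V24Y', 'W465K']
Mutations(Delta) = ['C215Q', 'N331E', 'S384L', 'V24Y', 'W465K']
Intersection: ['N331E', 'S384L', 'V24Y', 'W465K'] ∩ ['C215Q', 'N331E', 'S384L', 'V24Y', 'W465K'] = ['N331E', 'S384L', 'V24Y', 'W465K']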